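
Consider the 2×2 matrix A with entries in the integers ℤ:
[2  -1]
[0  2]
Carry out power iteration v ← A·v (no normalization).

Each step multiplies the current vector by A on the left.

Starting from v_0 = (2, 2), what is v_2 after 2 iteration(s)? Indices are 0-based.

v_2 = (0, 8)

v_0 = (2, 2).
v_1 = A·v_0 = (2, 4).
v_2 = A·v_1 = (0, 8).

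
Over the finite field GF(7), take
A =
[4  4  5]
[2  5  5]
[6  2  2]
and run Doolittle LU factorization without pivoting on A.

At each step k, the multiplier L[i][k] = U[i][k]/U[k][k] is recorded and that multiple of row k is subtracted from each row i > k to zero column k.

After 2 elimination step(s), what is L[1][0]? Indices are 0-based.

[col 0] pivot 4
  R1 -= 4*R0 → (0, 3, 6)  (L[1][0] := 4)
  R2 -= 5*R0 → (0, 3, 5)  (L[2][0] := 5)
[col 1] pivot 3
  R2 -= 1*R1 → (0, 0, 6)  (L[2][1] := 1)

L[1][0] = 4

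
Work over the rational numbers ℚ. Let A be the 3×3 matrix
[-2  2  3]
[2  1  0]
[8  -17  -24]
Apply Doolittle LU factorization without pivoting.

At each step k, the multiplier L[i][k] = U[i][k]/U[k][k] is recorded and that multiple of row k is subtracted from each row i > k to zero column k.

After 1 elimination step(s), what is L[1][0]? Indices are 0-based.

k=0: U[0][0]=-2
  eliminate (1,0): mult=-1, new row 1: (0, 3, 3); set L[1][0]=-1
  eliminate (2,0): mult=-4, new row 2: (0, -9, -12); set L[2][0]=-4

L[1][0] = -1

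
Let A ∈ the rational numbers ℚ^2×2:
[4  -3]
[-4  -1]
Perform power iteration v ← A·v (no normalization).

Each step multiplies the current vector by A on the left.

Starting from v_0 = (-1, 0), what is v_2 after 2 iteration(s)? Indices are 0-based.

v_2 = (-28, 12)

v_0 = (-1, 0).
v_1 = A·v_0 = (-4, 4).
v_2 = A·v_1 = (-28, 12).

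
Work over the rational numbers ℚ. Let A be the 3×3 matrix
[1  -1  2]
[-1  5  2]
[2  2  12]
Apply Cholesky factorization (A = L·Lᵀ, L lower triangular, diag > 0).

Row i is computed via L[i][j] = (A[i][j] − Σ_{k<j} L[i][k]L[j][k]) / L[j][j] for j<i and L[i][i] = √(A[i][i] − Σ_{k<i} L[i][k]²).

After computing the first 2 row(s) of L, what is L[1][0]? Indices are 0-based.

Step 1: L[0][0] = √(1) = 1.
  L[1][0] = (-1) / L[0][0] = -1.
Step 2: L[1][1] = √(4) = 2.

L[1][0] = -1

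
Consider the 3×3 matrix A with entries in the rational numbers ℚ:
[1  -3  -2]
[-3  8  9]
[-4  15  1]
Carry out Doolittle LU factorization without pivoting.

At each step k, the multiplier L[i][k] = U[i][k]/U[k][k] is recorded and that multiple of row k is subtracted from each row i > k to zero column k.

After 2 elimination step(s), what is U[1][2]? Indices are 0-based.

Step 1: pivot at (0,0) is 1.
  row1 ← row1 − (-3)·row0  ⇒  L[1][0]=-3, U row1=(0, -1, 3)
  row2 ← row2 − (-4)·row0  ⇒  L[2][0]=-4, U row2=(0, 3, -7)
Step 2: pivot at (1,1) is -1.
  row2 ← row2 − (-3)·row1  ⇒  L[2][1]=-3, U row2=(0, 0, 2)

U[1][2] = 3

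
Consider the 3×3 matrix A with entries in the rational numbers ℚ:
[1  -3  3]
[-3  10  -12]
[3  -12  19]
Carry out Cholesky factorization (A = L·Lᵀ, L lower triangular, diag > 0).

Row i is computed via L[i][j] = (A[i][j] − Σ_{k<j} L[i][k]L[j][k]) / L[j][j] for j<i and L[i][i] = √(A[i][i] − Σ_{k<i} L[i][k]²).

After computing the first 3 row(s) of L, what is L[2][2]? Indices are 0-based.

Step 1: L[0][0] = √(1) = 1.
  L[1][0] = (-3) / L[0][0] = -3.
Step 2: L[1][1] = √(1) = 1.
  L[2][0] = (3) / L[0][0] = 3.
  L[2][1] = (-3) / L[1][1] = -3.
Step 3: L[2][2] = √(1) = 1.

L[2][2] = 1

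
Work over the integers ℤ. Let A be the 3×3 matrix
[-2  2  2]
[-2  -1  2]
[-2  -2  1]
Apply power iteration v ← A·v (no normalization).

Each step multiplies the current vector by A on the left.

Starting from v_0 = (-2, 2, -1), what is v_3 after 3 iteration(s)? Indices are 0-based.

v_0 = (-2, 2, -1).
v_1 = A·v_0 = (6, 0, -1).
v_2 = A·v_1 = (-14, -14, -13).
v_3 = A·v_2 = (-26, 16, 43).

v_3 = (-26, 16, 43)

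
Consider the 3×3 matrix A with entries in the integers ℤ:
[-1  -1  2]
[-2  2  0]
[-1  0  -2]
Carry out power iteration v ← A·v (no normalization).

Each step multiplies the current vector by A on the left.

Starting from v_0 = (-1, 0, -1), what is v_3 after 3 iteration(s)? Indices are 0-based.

v_0 = (-1, 0, -1).
v_1 = A·v_0 = (-1, 2, 3).
v_2 = A·v_1 = (5, 6, -5).
v_3 = A·v_2 = (-21, 2, 5).

v_3 = (-21, 2, 5)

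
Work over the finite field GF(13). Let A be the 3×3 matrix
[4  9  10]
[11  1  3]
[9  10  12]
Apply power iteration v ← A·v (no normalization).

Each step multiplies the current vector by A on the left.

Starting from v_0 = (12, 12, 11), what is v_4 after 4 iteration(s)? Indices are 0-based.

v_4 = (9, 12, 12)

v_0 = (12, 12, 11).
v_1 = A·v_0 = (6, 8, 9).
v_2 = A·v_1 = (4, 10, 8).
v_3 = A·v_2 = (4, 0, 11).
v_4 = A·v_3 = (9, 12, 12).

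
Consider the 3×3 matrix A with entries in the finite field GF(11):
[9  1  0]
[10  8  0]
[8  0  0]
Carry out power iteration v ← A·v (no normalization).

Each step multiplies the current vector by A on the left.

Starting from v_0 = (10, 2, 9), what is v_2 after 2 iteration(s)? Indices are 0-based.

v_2 = (9, 0, 10)

v_0 = (10, 2, 9).
v_1 = A·v_0 = (4, 6, 3).
v_2 = A·v_1 = (9, 0, 10).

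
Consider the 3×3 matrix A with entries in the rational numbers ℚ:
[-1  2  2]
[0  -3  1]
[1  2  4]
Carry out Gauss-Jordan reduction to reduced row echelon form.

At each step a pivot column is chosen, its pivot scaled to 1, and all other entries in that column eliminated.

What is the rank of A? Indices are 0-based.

rank = 3

pivot(0,0)=-1: scale R0 → (1, -2, -2)
  clear (2,0): R2 −= (1)R0 → (0, 4, 6)
pivot(1,1)=-3: scale R1 → (0, 1, -1/3)
  clear (0,1): R0 −= (-2)R1 → (1, 0, -8/3)
  clear (2,1): R2 −= (4)R1 → (0, 0, 22/3)
pivot(2,2)=22/3: scale R2 → (0, 0, 1)
  clear (0,2): R0 −= (-8/3)R2 → (1, 0, 0)
  clear (1,2): R1 −= (-1/3)R2 → (0, 1, 0)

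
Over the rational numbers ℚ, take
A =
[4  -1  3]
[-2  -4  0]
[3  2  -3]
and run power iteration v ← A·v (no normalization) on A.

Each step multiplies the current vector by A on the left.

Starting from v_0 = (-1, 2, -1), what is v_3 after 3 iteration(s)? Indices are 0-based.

v_3 = (-267, -132, 183)

v_0 = (-1, 2, -1).
v_1 = A·v_0 = (-9, -6, 4).
v_2 = A·v_1 = (-18, 42, -51).
v_3 = A·v_2 = (-267, -132, 183).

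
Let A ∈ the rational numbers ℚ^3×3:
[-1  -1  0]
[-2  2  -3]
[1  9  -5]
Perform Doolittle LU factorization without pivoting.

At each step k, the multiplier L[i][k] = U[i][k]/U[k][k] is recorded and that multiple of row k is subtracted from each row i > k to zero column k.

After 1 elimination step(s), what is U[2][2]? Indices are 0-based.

U[2][2] = -5

k=0: U[0][0]=-1
  eliminate (1,0): mult=2, new row 1: (0, 4, -3); set L[1][0]=2
  eliminate (2,0): mult=-1, new row 2: (0, 8, -5); set L[2][0]=-1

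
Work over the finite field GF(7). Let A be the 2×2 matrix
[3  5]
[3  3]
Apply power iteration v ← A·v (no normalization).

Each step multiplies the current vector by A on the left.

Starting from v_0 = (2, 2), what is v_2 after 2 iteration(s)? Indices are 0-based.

v_2 = (3, 0)

v_0 = (2, 2).
v_1 = A·v_0 = (2, 5).
v_2 = A·v_1 = (3, 0).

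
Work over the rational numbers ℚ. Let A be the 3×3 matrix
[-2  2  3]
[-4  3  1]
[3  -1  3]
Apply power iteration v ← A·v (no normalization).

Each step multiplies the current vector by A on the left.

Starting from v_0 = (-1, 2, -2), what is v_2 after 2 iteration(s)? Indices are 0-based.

v_0 = (-1, 2, -2).
v_1 = A·v_0 = (0, 8, -11).
v_2 = A·v_1 = (-17, 13, -41).

v_2 = (-17, 13, -41)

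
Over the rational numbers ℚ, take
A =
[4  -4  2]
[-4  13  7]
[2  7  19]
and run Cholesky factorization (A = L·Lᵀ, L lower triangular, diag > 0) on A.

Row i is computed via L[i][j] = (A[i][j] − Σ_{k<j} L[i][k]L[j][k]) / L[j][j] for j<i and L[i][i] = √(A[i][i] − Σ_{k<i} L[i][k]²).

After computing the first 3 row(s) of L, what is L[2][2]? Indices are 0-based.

Step 1: L[0][0] = √(4) = 2.
  L[1][0] = (-4) / L[0][0] = -2.
Step 2: L[1][1] = √(9) = 3.
  L[2][0] = (2) / L[0][0] = 1.
  L[2][1] = (9) / L[1][1] = 3.
Step 3: L[2][2] = √(9) = 3.

L[2][2] = 3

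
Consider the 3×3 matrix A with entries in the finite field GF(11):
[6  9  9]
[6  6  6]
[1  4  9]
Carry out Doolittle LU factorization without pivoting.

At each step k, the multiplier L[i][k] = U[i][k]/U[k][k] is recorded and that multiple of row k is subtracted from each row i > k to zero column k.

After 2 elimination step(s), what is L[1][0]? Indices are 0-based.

L[1][0] = 1

Step 1: pivot at (0,0) is 6.
  row1 ← row1 − (1)·row0  ⇒  L[1][0]=1, U row1=(0, 8, 8)
  row2 ← row2 − (2)·row0  ⇒  L[2][0]=2, U row2=(0, 8, 2)
Step 2: pivot at (1,1) is 8.
  row2 ← row2 − (1)·row1  ⇒  L[2][1]=1, U row2=(0, 0, 5)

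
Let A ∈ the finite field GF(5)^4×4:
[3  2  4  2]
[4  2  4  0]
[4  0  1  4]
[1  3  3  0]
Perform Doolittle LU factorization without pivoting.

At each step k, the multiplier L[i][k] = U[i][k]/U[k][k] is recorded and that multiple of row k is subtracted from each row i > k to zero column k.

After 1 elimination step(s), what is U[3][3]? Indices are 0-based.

U[3][3] = 1

[col 0] pivot 3
  R1 -= 3*R0 → (0, 1, 2, 4)  (L[1][0] := 3)
  R2 -= 3*R0 → (0, 4, 4, 3)  (L[2][0] := 3)
  R3 -= 2*R0 → (0, 4, 0, 1)  (L[3][0] := 2)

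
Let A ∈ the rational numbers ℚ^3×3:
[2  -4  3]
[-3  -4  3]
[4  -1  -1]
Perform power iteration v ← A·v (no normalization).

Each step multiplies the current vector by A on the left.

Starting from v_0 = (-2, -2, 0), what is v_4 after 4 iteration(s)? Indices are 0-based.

v_0 = (-2, -2, 0).
v_1 = A·v_0 = (4, 14, -6).
v_2 = A·v_1 = (-66, -86, 8).
v_3 = A·v_2 = (236, 566, -186).
v_4 = A·v_3 = (-2350, -3530, 564).

v_4 = (-2350, -3530, 564)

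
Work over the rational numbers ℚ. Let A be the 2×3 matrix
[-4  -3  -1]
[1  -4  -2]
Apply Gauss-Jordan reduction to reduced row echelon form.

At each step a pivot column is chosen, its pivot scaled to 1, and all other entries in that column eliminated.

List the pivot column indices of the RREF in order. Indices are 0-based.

step 1: normalize row 0 (÷-4) = (1, 3/4, 1/4)
  row 1: subtract 1×row0 = (0, -19/4, -9/4)
step 2: normalize row 1 (÷-19/4) = (0, 1, 9/19)
  row 0: subtract 3/4×row1 = (1, 0, -2/19)

pivot columns: 0, 1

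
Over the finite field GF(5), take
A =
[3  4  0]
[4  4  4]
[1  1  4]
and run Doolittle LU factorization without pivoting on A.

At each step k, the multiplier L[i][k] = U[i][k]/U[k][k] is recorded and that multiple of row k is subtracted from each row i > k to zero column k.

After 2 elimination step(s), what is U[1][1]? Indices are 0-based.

k=0: U[0][0]=3
  eliminate (1,0): mult=3, new row 1: (0, 2, 4); set L[1][0]=3
  eliminate (2,0): mult=2, new row 2: (0, 3, 4); set L[2][0]=2
k=1: U[1][1]=2
  eliminate (2,1): mult=4, new row 2: (0, 0, 3); set L[2][1]=4

U[1][1] = 2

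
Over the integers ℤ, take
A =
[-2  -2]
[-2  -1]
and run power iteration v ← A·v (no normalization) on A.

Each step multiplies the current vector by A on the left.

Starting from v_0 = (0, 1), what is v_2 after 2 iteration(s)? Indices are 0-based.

v_0 = (0, 1).
v_1 = A·v_0 = (-2, -1).
v_2 = A·v_1 = (6, 5).

v_2 = (6, 5)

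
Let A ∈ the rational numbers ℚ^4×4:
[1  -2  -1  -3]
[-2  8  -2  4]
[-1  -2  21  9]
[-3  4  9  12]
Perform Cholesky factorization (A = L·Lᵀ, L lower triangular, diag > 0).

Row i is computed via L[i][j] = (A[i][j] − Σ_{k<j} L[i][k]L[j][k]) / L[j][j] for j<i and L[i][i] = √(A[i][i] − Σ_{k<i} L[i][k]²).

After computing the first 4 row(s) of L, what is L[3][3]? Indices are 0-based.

Step 1: L[0][0] = √(1) = 1.
  L[1][0] = (-2) / L[0][0] = -2.
Step 2: L[1][1] = √(4) = 2.
  L[2][0] = (-1) / L[0][0] = -1.
  L[2][1] = (-4) / L[1][1] = -2.
Step 3: L[2][2] = √(16) = 4.
  L[3][0] = (-3) / L[0][0] = -3.
  L[3][1] = (-2) / L[1][1] = -1.
  L[3][2] = (4) / L[2][2] = 1.
Step 4: L[3][3] = √(1) = 1.

L[3][3] = 1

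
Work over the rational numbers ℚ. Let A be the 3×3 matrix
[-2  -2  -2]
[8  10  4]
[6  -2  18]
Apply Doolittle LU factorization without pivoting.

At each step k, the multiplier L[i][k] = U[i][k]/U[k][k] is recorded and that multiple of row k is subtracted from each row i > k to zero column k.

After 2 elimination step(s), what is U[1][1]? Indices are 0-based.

k=0: U[0][0]=-2
  eliminate (1,0): mult=-4, new row 1: (0, 2, -4); set L[1][0]=-4
  eliminate (2,0): mult=-3, new row 2: (0, -8, 12); set L[2][0]=-3
k=1: U[1][1]=2
  eliminate (2,1): mult=-4, new row 2: (0, 0, -4); set L[2][1]=-4

U[1][1] = 2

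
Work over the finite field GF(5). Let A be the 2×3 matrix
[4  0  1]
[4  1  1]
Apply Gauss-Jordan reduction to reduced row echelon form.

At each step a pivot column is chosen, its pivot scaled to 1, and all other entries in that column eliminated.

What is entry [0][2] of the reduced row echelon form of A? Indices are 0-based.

step 1: normalize row 0 (÷4) = (1, 0, 4)
  row 1: subtract 4×row0 = (0, 1, 0)
step 2: normalize row 1 (÷1) = (0, 1, 0)

M[0][2] = 4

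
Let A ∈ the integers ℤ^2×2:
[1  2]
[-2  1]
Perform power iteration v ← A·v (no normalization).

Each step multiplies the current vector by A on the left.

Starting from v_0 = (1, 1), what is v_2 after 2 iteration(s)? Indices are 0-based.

v_0 = (1, 1).
v_1 = A·v_0 = (3, -1).
v_2 = A·v_1 = (1, -7).

v_2 = (1, -7)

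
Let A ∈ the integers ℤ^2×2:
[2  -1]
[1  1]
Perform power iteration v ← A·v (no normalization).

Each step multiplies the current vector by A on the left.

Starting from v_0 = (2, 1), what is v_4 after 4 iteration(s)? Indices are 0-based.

v_4 = (-9, 9)

v_0 = (2, 1).
v_1 = A·v_0 = (3, 3).
v_2 = A·v_1 = (3, 6).
v_3 = A·v_2 = (0, 9).
v_4 = A·v_3 = (-9, 9).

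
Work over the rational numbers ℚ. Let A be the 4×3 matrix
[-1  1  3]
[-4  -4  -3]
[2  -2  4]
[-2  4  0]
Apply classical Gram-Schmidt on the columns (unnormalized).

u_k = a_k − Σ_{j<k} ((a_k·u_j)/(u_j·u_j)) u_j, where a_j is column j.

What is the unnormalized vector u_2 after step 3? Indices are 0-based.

u_2 = (808/229, 45/229, 674/229, 180/229)

Step 1: u_0 = a_0 = (-1, -4, 2, -2).
Step 2: u_1 = a_1 − (3/25)·u_0 = (28/25, -88/25, -56/25, 106/25).
Step 3: u_2 = a_2 − (17/25)·u_0 − (31/229)·u_1 = (808/229, 45/229, 674/229, 180/229).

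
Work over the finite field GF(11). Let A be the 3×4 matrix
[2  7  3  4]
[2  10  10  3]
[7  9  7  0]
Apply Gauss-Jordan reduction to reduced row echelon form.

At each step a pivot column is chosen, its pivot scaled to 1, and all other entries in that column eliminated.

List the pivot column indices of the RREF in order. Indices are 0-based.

step 1: normalize row 0 (÷2) = (1, 9, 7, 2)
  row 1: subtract 2×row0 = (0, 3, 7, 10)
  row 2: subtract 7×row0 = (0, 1, 2, 8)
step 2: normalize row 1 (÷3) = (0, 1, 6, 7)
  row 0: subtract 9×row1 = (1, 0, 8, 5)
  row 2: subtract 1×row1 = (0, 0, 7, 1)
step 3: normalize row 2 (÷7) = (0, 0, 1, 8)
  row 0: subtract 8×row2 = (1, 0, 0, 7)
  row 1: subtract 6×row2 = (0, 1, 0, 3)

pivot columns: 0, 1, 2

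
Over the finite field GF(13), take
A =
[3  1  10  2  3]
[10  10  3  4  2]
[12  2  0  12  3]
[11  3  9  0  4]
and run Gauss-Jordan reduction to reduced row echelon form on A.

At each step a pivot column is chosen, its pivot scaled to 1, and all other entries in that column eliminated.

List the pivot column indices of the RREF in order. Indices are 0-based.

pivot columns: 0, 1, 2, 3

step 1: normalize row 0 (÷3) = (1, 9, 12, 5, 1)
  row 1: subtract 10×row0 = (0, 11, 0, 6, 5)
  row 2: subtract 12×row0 = (0, 11, 12, 4, 4)
  row 3: subtract 11×row0 = (0, 8, 7, 10, 6)
step 2: normalize row 1 (÷11) = (0, 1, 0, 10, 4)
  row 0: subtract 9×row1 = (1, 0, 12, 6, 4)
  row 2: subtract 11×row1 = (0, 0, 12, 11, 12)
  row 3: subtract 8×row1 = (0, 0, 7, 8, 0)
step 3: normalize row 2 (÷12) = (0, 0, 1, 2, 1)
  row 0: subtract 12×row2 = (1, 0, 0, 8, 5)
  row 3: subtract 7×row2 = (0, 0, 0, 7, 6)
step 4: normalize row 3 (÷7) = (0, 0, 0, 1, 12)
  row 0: subtract 8×row3 = (1, 0, 0, 0, 0)
  row 1: subtract 10×row3 = (0, 1, 0, 0, 1)
  row 2: subtract 2×row3 = (0, 0, 1, 0, 3)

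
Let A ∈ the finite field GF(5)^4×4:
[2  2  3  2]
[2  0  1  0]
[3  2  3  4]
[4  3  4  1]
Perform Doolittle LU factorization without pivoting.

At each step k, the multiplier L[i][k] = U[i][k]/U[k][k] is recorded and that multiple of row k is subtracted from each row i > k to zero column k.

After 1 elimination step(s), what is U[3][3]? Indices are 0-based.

U[3][3] = 2

[col 0] pivot 2
  R1 -= 1*R0 → (0, 3, 3, 3)  (L[1][0] := 1)
  R2 -= 4*R0 → (0, 4, 1, 1)  (L[2][0] := 4)
  R3 -= 2*R0 → (0, 4, 3, 2)  (L[3][0] := 2)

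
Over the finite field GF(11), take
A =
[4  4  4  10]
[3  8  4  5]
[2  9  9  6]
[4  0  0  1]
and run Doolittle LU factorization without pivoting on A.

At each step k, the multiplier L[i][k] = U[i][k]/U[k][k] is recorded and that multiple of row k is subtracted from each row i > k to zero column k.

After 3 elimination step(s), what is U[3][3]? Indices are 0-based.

[col 0] pivot 4
  R1 -= 9*R0 → (0, 5, 1, 3)  (L[1][0] := 9)
  R2 -= 6*R0 → (0, 7, 7, 1)  (L[2][0] := 6)
  R3 -= 1*R0 → (0, 7, 7, 2)  (L[3][0] := 1)
[col 1] pivot 5
  R2 -= 8*R1 → (0, 0, 10, 10)  (L[2][1] := 8)
  R3 -= 8*R1 → (0, 0, 10, 0)  (L[3][1] := 8)
[col 2] pivot 10
  R3 -= 1*R2 → (0, 0, 0, 1)  (L[3][2] := 1)

U[3][3] = 1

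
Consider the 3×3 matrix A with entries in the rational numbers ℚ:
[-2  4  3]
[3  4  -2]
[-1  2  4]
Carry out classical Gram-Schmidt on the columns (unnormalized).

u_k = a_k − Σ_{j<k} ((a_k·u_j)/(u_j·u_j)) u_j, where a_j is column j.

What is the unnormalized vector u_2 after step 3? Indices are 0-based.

u_2 = (-1, 0, 2)

Step 1: u_0 = a_0 = (-2, 3, -1).
Step 2: u_1 = a_1 − (1/7)·u_0 = (30/7, 25/7, 15/7).
Step 3: u_2 = a_2 − (-8/7)·u_0 − (2/5)·u_1 = (-1, 0, 2).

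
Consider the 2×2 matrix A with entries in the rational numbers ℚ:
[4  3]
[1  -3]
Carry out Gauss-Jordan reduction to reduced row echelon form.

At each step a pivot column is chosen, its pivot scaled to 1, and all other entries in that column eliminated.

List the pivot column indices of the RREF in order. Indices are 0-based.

pivot columns: 0, 1

[1] R0 /= 4  ⇒  (1, 3/4)
     R1 -= 1·R0  ⇒  (0, -15/4)
[2] R1 /= -15/4  ⇒  (0, 1)
     R0 -= 3/4·R1  ⇒  (1, 0)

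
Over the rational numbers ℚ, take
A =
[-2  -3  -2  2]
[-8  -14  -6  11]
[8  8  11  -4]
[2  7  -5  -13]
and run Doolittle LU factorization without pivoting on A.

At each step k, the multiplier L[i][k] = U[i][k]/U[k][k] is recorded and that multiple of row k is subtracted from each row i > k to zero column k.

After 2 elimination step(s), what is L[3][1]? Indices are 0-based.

k=0: U[0][0]=-2
  eliminate (1,0): mult=4, new row 1: (0, -2, 2, 3); set L[1][0]=4
  eliminate (2,0): mult=-4, new row 2: (0, -4, 3, 4); set L[2][0]=-4
  eliminate (3,0): mult=-1, new row 3: (0, 4, -7, -11); set L[3][0]=-1
k=1: U[1][1]=-2
  eliminate (2,1): mult=2, new row 2: (0, 0, -1, -2); set L[2][1]=2
  eliminate (3,1): mult=-2, new row 3: (0, 0, -3, -5); set L[3][1]=-2

L[3][1] = -2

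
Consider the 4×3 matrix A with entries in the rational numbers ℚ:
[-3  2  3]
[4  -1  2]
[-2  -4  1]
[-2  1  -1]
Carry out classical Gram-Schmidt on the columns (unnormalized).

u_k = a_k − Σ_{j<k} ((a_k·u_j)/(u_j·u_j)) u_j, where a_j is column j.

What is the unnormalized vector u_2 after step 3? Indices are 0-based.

Step 1: u_0 = a_0 = (-3, 4, -2, -2).
Step 2: u_1 = a_1 − (-4/33)·u_0 = (18/11, -17/33, -140/33, 25/33).
Step 3: u_2 = a_2 − (-1/33)·u_0 − (-37/710)·u_1 = (1063/355, 1487/710, 51/71, -145/142).

u_2 = (1063/355, 1487/710, 51/71, -145/142)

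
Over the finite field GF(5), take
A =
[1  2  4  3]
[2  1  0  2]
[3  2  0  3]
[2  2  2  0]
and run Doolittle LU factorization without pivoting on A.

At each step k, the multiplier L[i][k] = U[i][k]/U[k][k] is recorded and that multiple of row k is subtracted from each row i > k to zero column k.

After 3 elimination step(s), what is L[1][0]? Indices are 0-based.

L[1][0] = 2

k=0: U[0][0]=1
  eliminate (1,0): mult=2, new row 1: (0, 2, 2, 1); set L[1][0]=2
  eliminate (2,0): mult=3, new row 2: (0, 1, 3, 4); set L[2][0]=3
  eliminate (3,0): mult=2, new row 3: (0, 3, 4, 4); set L[3][0]=2
k=1: U[1][1]=2
  eliminate (2,1): mult=3, new row 2: (0, 0, 2, 1); set L[2][1]=3
  eliminate (3,1): mult=4, new row 3: (0, 0, 1, 0); set L[3][1]=4
k=2: U[2][2]=2
  eliminate (3,2): mult=3, new row 3: (0, 0, 0, 2); set L[3][2]=3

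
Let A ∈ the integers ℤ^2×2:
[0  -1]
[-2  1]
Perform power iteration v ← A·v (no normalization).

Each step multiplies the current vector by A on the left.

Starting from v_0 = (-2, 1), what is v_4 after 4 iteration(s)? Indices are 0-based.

v_0 = (-2, 1).
v_1 = A·v_0 = (-1, 5).
v_2 = A·v_1 = (-5, 7).
v_3 = A·v_2 = (-7, 17).
v_4 = A·v_3 = (-17, 31).

v_4 = (-17, 31)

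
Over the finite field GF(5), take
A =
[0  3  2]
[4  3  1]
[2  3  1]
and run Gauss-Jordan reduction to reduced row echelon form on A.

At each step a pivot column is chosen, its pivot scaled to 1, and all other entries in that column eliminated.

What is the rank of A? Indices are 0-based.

[1] R0 <-> R1
[1] R0 /= 4  ⇒  (1, 2, 4)
     R2 -= 2·R0  ⇒  (0, 4, 3)
[2] R1 /= 3  ⇒  (0, 1, 4)
     R0 -= 2·R1  ⇒  (1, 0, 1)
     R2 -= 4·R1  ⇒  (0, 0, 2)
[3] R2 /= 2  ⇒  (0, 0, 1)
     R0 -= 1·R2  ⇒  (1, 0, 0)
     R1 -= 4·R2  ⇒  (0, 1, 0)

rank = 3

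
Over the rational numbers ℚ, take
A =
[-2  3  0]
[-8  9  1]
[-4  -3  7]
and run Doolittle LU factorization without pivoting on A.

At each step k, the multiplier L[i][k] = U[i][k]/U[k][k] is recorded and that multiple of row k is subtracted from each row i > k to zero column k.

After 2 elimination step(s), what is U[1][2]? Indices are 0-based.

[col 0] pivot -2
  R1 -= 4*R0 → (0, -3, 1)  (L[1][0] := 4)
  R2 -= 2*R0 → (0, -9, 7)  (L[2][0] := 2)
[col 1] pivot -3
  R2 -= 3*R1 → (0, 0, 4)  (L[2][1] := 3)

U[1][2] = 1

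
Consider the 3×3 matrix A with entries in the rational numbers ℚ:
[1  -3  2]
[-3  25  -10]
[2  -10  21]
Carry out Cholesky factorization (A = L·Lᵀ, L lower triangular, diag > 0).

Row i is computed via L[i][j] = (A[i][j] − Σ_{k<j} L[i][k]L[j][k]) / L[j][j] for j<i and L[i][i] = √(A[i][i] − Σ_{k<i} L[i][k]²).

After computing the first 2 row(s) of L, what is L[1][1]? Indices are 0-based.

Step 1: L[0][0] = √(1) = 1.
  L[1][0] = (-3) / L[0][0] = -3.
Step 2: L[1][1] = √(16) = 4.

L[1][1] = 4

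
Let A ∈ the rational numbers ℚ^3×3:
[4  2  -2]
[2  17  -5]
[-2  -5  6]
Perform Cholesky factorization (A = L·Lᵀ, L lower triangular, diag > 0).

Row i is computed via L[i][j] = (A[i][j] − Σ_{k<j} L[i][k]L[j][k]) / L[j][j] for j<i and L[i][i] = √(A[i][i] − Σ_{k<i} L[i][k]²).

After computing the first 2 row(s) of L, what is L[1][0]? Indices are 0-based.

L[1][0] = 1

Step 1: L[0][0] = √(4) = 2.
  L[1][0] = (2) / L[0][0] = 1.
Step 2: L[1][1] = √(16) = 4.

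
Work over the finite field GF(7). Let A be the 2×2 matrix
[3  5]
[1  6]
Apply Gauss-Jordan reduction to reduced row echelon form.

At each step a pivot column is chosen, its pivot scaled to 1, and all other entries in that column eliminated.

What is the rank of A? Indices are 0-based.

step 1: normalize row 0 (÷3) = (1, 4)
  row 1: subtract 1×row0 = (0, 2)
step 2: normalize row 1 (÷2) = (0, 1)
  row 0: subtract 4×row1 = (1, 0)

rank = 2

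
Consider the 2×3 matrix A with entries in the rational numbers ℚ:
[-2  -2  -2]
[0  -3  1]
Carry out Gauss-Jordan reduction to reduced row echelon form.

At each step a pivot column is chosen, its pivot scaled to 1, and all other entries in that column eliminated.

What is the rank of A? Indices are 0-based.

rank = 2

pivot(0,0)=-2: scale R0 → (1, 1, 1)
pivot(1,1)=-3: scale R1 → (0, 1, -1/3)
  clear (0,1): R0 −= (1)R1 → (1, 0, 4/3)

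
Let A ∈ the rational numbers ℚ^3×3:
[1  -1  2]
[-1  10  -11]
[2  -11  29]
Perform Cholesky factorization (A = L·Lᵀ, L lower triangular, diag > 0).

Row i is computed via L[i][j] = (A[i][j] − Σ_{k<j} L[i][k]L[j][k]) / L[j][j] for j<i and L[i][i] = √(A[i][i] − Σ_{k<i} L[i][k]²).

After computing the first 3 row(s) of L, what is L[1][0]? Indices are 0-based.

L[1][0] = -1

Step 1: L[0][0] = √(1) = 1.
  L[1][0] = (-1) / L[0][0] = -1.
Step 2: L[1][1] = √(9) = 3.
  L[2][0] = (2) / L[0][0] = 2.
  L[2][1] = (-9) / L[1][1] = -3.
Step 3: L[2][2] = √(16) = 4.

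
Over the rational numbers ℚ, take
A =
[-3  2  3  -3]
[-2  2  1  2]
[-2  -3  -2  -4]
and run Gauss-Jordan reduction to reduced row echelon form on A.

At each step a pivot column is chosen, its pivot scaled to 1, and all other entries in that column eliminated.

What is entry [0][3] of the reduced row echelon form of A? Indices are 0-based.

[1] R0 /= -3  ⇒  (1, -2/3, -1, 1)
     R1 -= -2·R0  ⇒  (0, 2/3, -1, 4)
     R2 -= -2·R0  ⇒  (0, -13/3, -4, -2)
[2] R1 /= 2/3  ⇒  (0, 1, -3/2, 6)
     R0 -= -2/3·R1  ⇒  (1, 0, -2, 5)
     R2 -= -13/3·R1  ⇒  (0, 0, -21/2, 24)
[3] R2 /= -21/2  ⇒  (0, 0, 1, -16/7)
     R0 -= -2·R2  ⇒  (1, 0, 0, 3/7)
     R1 -= -3/2·R2  ⇒  (0, 1, 0, 18/7)

M[0][3] = 3/7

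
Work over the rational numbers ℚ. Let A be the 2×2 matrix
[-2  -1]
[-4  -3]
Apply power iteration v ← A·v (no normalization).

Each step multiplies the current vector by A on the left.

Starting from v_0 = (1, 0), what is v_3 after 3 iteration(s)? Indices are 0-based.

v_0 = (1, 0).
v_1 = A·v_0 = (-2, -4).
v_2 = A·v_1 = (8, 20).
v_3 = A·v_2 = (-36, -92).

v_3 = (-36, -92)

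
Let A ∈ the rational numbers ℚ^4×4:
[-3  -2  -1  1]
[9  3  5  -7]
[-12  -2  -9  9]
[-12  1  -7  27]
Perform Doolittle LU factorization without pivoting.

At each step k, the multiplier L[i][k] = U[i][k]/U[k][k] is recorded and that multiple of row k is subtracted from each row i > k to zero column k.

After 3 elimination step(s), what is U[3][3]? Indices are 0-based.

U[3][3] = 2

k=0: U[0][0]=-3
  eliminate (1,0): mult=-3, new row 1: (0, -3, 2, -4); set L[1][0]=-3
  eliminate (2,0): mult=4, new row 2: (0, 6, -5, 5); set L[2][0]=4
  eliminate (3,0): mult=4, new row 3: (0, 9, -3, 23); set L[3][0]=4
k=1: U[1][1]=-3
  eliminate (2,1): mult=-2, new row 2: (0, 0, -1, -3); set L[2][1]=-2
  eliminate (3,1): mult=-3, new row 3: (0, 0, 3, 11); set L[3][1]=-3
k=2: U[2][2]=-1
  eliminate (3,2): mult=-3, new row 3: (0, 0, 0, 2); set L[3][2]=-3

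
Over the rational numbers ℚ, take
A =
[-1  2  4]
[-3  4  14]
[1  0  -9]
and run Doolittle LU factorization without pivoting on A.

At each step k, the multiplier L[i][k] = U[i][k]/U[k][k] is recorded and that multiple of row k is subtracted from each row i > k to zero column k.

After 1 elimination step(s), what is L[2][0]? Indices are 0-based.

L[2][0] = -1

[col 0] pivot -1
  R1 -= 3*R0 → (0, -2, 2)  (L[1][0] := 3)
  R2 -= -1*R0 → (0, 2, -5)  (L[2][0] := -1)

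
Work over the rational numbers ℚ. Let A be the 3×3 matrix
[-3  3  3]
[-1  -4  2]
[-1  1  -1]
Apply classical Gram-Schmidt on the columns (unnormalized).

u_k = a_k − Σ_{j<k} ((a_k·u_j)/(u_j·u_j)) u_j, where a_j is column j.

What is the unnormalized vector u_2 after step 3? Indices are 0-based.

u_2 = (3/5, 0, -9/5)

Step 1: u_0 = a_0 = (-3, -1, -1).
Step 2: u_1 = a_1 − (-6/11)·u_0 = (15/11, -50/11, 5/11).
Step 3: u_2 = a_2 − (-10/11)·u_0 − (-6/25)·u_1 = (3/5, 0, -9/5).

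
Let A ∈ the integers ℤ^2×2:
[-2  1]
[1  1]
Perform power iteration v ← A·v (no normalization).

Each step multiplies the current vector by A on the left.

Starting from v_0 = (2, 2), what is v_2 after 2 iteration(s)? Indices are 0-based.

v_0 = (2, 2).
v_1 = A·v_0 = (-2, 4).
v_2 = A·v_1 = (8, 2).

v_2 = (8, 2)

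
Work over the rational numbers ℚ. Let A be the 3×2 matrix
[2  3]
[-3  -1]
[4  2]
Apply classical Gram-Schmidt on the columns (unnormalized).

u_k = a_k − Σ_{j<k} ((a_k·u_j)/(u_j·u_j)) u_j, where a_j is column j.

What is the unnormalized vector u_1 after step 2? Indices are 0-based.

u_1 = (53/29, 22/29, -10/29)

Step 1: u_0 = a_0 = (2, -3, 4).
Step 2: u_1 = a_1 − (17/29)·u_0 = (53/29, 22/29, -10/29).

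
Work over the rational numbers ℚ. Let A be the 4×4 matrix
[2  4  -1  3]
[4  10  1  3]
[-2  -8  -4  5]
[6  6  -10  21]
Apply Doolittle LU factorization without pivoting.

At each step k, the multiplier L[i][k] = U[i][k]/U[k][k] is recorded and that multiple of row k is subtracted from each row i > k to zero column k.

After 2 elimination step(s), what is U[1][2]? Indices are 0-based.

[col 0] pivot 2
  R1 -= 2*R0 → (0, 2, 3, -3)  (L[1][0] := 2)
  R2 -= -1*R0 → (0, -4, -5, 8)  (L[2][0] := -1)
  R3 -= 3*R0 → (0, -6, -7, 12)  (L[3][0] := 3)
[col 1] pivot 2
  R2 -= -2*R1 → (0, 0, 1, 2)  (L[2][1] := -2)
  R3 -= -3*R1 → (0, 0, 2, 3)  (L[3][1] := -3)

U[1][2] = 3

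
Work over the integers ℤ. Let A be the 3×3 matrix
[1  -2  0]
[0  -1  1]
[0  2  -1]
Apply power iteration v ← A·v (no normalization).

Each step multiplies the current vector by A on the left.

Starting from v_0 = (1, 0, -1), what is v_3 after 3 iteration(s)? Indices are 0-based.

v_0 = (1, 0, -1).
v_1 = A·v_0 = (1, -1, 1).
v_2 = A·v_1 = (3, 2, -3).
v_3 = A·v_2 = (-1, -5, 7).

v_3 = (-1, -5, 7)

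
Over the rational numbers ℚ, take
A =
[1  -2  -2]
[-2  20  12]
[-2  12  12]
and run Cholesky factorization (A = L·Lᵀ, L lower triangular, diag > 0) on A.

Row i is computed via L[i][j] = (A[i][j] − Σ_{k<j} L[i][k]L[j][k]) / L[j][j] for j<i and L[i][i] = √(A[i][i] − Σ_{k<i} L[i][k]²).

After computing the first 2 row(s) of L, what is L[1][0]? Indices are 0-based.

L[1][0] = -2

Step 1: L[0][0] = √(1) = 1.
  L[1][0] = (-2) / L[0][0] = -2.
Step 2: L[1][1] = √(16) = 4.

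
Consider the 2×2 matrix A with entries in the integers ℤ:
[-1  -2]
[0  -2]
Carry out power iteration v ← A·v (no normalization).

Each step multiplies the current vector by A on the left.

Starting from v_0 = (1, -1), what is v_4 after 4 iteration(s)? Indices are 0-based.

v_4 = (-29, -16)

v_0 = (1, -1).
v_1 = A·v_0 = (1, 2).
v_2 = A·v_1 = (-5, -4).
v_3 = A·v_2 = (13, 8).
v_4 = A·v_3 = (-29, -16).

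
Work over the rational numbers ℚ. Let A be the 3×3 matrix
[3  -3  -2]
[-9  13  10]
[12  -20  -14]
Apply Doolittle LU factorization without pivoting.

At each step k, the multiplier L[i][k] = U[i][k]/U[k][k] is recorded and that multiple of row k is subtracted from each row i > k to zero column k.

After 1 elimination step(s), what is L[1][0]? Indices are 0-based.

L[1][0] = -3

[col 0] pivot 3
  R1 -= -3*R0 → (0, 4, 4)  (L[1][0] := -3)
  R2 -= 4*R0 → (0, -8, -6)  (L[2][0] := 4)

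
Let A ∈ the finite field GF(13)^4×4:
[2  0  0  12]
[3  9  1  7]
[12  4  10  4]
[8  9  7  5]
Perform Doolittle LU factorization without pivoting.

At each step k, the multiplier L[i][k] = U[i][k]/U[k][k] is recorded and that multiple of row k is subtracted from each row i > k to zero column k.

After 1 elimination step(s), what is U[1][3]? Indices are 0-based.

[col 0] pivot 2
  R1 -= 8*R0 → (0, 9, 1, 2)  (L[1][0] := 8)
  R2 -= 6*R0 → (0, 4, 10, 10)  (L[2][0] := 6)
  R3 -= 4*R0 → (0, 9, 7, 9)  (L[3][0] := 4)

U[1][3] = 2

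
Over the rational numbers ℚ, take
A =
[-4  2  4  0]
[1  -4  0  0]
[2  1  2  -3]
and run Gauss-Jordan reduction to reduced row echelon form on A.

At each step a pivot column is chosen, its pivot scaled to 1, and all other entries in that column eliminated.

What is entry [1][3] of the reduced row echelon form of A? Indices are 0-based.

M[1][3] = -3/16

pivot(0,0)=-4: scale R0 → (1, -1/2, -1, 0)
  clear (1,0): R1 −= (1)R0 → (0, -7/2, 1, 0)
  clear (2,0): R2 −= (2)R0 → (0, 2, 4, -3)
pivot(1,1)=-7/2: scale R1 → (0, 1, -2/7, 0)
  clear (0,1): R0 −= (-1/2)R1 → (1, 0, -8/7, 0)
  clear (2,1): R2 −= (2)R1 → (0, 0, 32/7, -3)
pivot(2,2)=32/7: scale R2 → (0, 0, 1, -21/32)
  clear (0,2): R0 −= (-8/7)R2 → (1, 0, 0, -3/4)
  clear (1,2): R1 −= (-2/7)R2 → (0, 1, 0, -3/16)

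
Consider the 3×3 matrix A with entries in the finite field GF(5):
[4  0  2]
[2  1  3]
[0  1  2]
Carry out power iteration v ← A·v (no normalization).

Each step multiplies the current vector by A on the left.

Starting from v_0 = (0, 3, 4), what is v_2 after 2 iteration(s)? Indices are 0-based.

v_2 = (4, 4, 2)

v_0 = (0, 3, 4).
v_1 = A·v_0 = (3, 0, 1).
v_2 = A·v_1 = (4, 4, 2).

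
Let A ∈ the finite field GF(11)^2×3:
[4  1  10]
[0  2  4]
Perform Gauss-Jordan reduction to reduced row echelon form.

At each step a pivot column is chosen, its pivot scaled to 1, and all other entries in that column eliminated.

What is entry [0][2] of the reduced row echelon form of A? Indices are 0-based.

M[0][2] = 2

[1] R0 /= 4  ⇒  (1, 3, 8)
[2] R1 /= 2  ⇒  (0, 1, 2)
     R0 -= 3·R1  ⇒  (1, 0, 2)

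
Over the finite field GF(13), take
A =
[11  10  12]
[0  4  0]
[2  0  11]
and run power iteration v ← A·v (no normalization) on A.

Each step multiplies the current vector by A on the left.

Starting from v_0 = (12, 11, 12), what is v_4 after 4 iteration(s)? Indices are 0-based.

v_4 = (3, 8, 11)

v_0 = (12, 11, 12).
v_1 = A·v_0 = (9, 5, 0).
v_2 = A·v_1 = (6, 7, 5).
v_3 = A·v_2 = (1, 2, 2).
v_4 = A·v_3 = (3, 8, 11).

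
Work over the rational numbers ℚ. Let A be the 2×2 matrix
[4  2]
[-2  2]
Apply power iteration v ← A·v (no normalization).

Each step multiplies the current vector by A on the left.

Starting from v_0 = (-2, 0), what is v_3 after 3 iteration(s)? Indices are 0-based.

v_3 = (-48, 96)

v_0 = (-2, 0).
v_1 = A·v_0 = (-8, 4).
v_2 = A·v_1 = (-24, 24).
v_3 = A·v_2 = (-48, 96).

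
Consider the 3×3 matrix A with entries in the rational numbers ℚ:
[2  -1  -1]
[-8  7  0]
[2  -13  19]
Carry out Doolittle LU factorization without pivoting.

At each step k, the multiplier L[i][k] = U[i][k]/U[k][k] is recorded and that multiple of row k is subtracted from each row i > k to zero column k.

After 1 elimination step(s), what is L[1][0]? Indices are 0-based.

L[1][0] = -4

k=0: U[0][0]=2
  eliminate (1,0): mult=-4, new row 1: (0, 3, -4); set L[1][0]=-4
  eliminate (2,0): mult=1, new row 2: (0, -12, 20); set L[2][0]=1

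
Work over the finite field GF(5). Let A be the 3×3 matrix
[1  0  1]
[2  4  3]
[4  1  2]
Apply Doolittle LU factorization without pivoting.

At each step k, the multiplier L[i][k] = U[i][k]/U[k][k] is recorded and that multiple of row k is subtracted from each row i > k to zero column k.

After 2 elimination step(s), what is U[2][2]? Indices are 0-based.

U[2][2] = 4

[col 0] pivot 1
  R1 -= 2*R0 → (0, 4, 1)  (L[1][0] := 2)
  R2 -= 4*R0 → (0, 1, 3)  (L[2][0] := 4)
[col 1] pivot 4
  R2 -= 4*R1 → (0, 0, 4)  (L[2][1] := 4)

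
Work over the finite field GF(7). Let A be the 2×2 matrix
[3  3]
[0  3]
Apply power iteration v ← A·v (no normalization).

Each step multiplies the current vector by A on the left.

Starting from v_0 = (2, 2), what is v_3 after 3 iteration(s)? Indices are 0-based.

v_3 = (6, 5)

v_0 = (2, 2).
v_1 = A·v_0 = (5, 6).
v_2 = A·v_1 = (5, 4).
v_3 = A·v_2 = (6, 5).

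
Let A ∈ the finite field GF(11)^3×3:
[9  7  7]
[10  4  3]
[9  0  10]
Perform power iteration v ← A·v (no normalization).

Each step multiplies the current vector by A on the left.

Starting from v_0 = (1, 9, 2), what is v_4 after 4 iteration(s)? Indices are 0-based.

v_4 = (6, 2, 0)

v_0 = (1, 9, 2).
v_1 = A·v_0 = (9, 8, 7).
v_2 = A·v_1 = (10, 0, 8).
v_3 = A·v_2 = (3, 3, 5).
v_4 = A·v_3 = (6, 2, 0).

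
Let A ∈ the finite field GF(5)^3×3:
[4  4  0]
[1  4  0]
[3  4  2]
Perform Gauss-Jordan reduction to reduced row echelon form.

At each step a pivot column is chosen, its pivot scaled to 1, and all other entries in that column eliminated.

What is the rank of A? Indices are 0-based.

[1] R0 /= 4  ⇒  (1, 1, 0)
     R1 -= 1·R0  ⇒  (0, 3, 0)
     R2 -= 3·R0  ⇒  (0, 1, 2)
[2] R1 /= 3  ⇒  (0, 1, 0)
     R0 -= 1·R1  ⇒  (1, 0, 0)
     R2 -= 1·R1  ⇒  (0, 0, 2)
[3] R2 /= 2  ⇒  (0, 0, 1)

rank = 3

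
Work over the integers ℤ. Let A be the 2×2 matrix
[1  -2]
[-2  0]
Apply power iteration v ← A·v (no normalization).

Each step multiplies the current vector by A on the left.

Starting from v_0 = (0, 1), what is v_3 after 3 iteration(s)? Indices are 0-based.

v_0 = (0, 1).
v_1 = A·v_0 = (-2, 0).
v_2 = A·v_1 = (-2, 4).
v_3 = A·v_2 = (-10, 4).

v_3 = (-10, 4)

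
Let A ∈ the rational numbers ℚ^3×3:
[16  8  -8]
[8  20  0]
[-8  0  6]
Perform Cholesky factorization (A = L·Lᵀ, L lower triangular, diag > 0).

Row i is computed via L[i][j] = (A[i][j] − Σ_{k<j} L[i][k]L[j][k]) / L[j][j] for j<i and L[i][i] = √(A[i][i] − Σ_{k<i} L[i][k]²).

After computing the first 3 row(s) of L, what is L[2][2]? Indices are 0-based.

L[2][2] = 1

Step 1: L[0][0] = √(16) = 4.
  L[1][0] = (8) / L[0][0] = 2.
Step 2: L[1][1] = √(16) = 4.
  L[2][0] = (-8) / L[0][0] = -2.
  L[2][1] = (4) / L[1][1] = 1.
Step 3: L[2][2] = √(1) = 1.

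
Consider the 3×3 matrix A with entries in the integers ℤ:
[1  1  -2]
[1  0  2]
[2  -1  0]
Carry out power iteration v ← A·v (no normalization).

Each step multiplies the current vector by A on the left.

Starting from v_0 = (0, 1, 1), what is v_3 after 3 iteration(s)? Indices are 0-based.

v_0 = (0, 1, 1).
v_1 = A·v_0 = (-1, 2, -1).
v_2 = A·v_1 = (3, -3, -4).
v_3 = A·v_2 = (8, -5, 9).

v_3 = (8, -5, 9)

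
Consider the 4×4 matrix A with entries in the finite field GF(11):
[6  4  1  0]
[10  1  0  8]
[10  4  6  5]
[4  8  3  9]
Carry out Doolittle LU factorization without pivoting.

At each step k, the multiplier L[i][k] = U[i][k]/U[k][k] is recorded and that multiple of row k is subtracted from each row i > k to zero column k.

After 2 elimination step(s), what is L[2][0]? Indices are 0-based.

Step 1: pivot at (0,0) is 6.
  row1 ← row1 − (9)·row0  ⇒  L[1][0]=9, U row1=(0, 9, 2, 8)
  row2 ← row2 − (9)·row0  ⇒  L[2][0]=9, U row2=(0, 1, 8, 5)
  row3 ← row3 − (8)·row0  ⇒  L[3][0]=8, U row3=(0, 9, 6, 9)
Step 2: pivot at (1,1) is 9.
  row2 ← row2 − (5)·row1  ⇒  L[2][1]=5, U row2=(0, 0, 9, 9)
  row3 ← row3 − (1)·row1  ⇒  L[3][1]=1, U row3=(0, 0, 4, 1)

L[2][0] = 9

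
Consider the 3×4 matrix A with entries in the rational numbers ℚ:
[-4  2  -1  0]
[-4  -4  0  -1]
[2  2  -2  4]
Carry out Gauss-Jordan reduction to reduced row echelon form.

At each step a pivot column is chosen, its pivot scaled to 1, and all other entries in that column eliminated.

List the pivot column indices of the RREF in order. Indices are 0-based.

pivot(0,0)=-4: scale R0 → (1, -1/2, 1/4, 0)
  clear (1,0): R1 −= (-4)R0 → (0, -6, 1, -1)
  clear (2,0): R2 −= (2)R0 → (0, 3, -5/2, 4)
pivot(1,1)=-6: scale R1 → (0, 1, -1/6, 1/6)
  clear (0,1): R0 −= (-1/2)R1 → (1, 0, 1/6, 1/12)
  clear (2,1): R2 −= (3)R1 → (0, 0, -2, 7/2)
pivot(2,2)=-2: scale R2 → (0, 0, 1, -7/4)
  clear (0,2): R0 −= (1/6)R2 → (1, 0, 0, 3/8)
  clear (1,2): R1 −= (-1/6)R2 → (0, 1, 0, -1/8)

pivot columns: 0, 1, 2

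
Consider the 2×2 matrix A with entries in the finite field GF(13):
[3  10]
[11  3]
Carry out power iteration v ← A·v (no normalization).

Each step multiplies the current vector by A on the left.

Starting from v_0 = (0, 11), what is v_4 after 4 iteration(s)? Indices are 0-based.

v_4 = (1, 2)

v_0 = (0, 11).
v_1 = A·v_0 = (6, 7).
v_2 = A·v_1 = (10, 9).
v_3 = A·v_2 = (3, 7).
v_4 = A·v_3 = (1, 2).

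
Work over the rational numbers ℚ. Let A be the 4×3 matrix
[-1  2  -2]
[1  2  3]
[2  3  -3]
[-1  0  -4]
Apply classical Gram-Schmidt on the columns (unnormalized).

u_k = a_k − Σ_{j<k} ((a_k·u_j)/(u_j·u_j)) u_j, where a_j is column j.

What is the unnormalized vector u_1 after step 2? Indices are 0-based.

u_1 = (20/7, 8/7, 9/7, 6/7)

Step 1: u_0 = a_0 = (-1, 1, 2, -1).
Step 2: u_1 = a_1 − (6/7)·u_0 = (20/7, 8/7, 9/7, 6/7).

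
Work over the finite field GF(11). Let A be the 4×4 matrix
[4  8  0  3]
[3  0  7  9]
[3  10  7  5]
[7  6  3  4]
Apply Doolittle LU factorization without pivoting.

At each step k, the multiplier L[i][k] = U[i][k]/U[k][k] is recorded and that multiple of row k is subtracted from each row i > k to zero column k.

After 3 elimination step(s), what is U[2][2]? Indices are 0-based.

Step 1: pivot at (0,0) is 4.
  row1 ← row1 − (9)·row0  ⇒  L[1][0]=9, U row1=(0, 5, 7, 4)
  row2 ← row2 − (9)·row0  ⇒  L[2][0]=9, U row2=(0, 4, 7, 0)
  row3 ← row3 − (10)·row0  ⇒  L[3][0]=10, U row3=(0, 3, 3, 7)
Step 2: pivot at (1,1) is 5.
  row2 ← row2 − (3)·row1  ⇒  L[2][1]=3, U row2=(0, 0, 8, 10)
  row3 ← row3 − (5)·row1  ⇒  L[3][1]=5, U row3=(0, 0, 1, 9)
Step 3: pivot at (2,2) is 8.
  row3 ← row3 − (7)·row2  ⇒  L[3][2]=7, U row3=(0, 0, 0, 5)

U[2][2] = 8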